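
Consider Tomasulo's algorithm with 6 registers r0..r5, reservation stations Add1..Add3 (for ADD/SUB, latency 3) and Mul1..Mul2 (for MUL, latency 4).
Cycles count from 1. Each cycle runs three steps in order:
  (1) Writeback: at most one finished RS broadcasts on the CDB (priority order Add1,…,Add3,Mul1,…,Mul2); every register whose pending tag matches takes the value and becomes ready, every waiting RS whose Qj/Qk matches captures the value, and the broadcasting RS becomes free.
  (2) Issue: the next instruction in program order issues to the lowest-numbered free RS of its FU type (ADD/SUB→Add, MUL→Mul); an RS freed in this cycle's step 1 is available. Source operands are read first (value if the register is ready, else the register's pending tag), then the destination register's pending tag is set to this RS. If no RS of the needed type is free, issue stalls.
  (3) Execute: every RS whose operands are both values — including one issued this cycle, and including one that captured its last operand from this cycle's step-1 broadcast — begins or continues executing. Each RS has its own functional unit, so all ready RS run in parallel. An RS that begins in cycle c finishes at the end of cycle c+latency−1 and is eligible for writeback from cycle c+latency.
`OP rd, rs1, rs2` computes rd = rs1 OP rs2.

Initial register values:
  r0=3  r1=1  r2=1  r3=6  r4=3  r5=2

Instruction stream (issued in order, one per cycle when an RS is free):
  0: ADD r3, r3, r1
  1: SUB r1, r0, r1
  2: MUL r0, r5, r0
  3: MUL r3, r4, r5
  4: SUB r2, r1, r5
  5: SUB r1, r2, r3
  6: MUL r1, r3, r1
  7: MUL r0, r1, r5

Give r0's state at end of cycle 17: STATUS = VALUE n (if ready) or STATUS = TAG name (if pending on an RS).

cycle 1: issue ADD r3<-Add1 // r0:3,r1:1,r2:1,r3:Add1,r4:3,r5:2
cycle 2: issue SUB r1<-Add2 // r0:3,r1:Add2,r2:1,r3:Add1,r4:3,r5:2
cycle 3: issue MUL r0<-Mul1 // r0:Mul1,r1:Add2,r2:1,r3:Add1,r4:3,r5:2
cycle 4: CDB Add1=7; issue MUL r3<-Mul2 // r0:Mul1,r1:Add2,r2:1,r3:Mul2,r4:3,r5:2
cycle 5: CDB Add2=2; issue SUB r2<-Add1 // r0:Mul1,r1:2,r2:Add1,r3:Mul2,r4:3,r5:2
cycle 6: issue SUB r1<-Add2 // r0:Mul1,r1:Add2,r2:Add1,r3:Mul2,r4:3,r5:2
cycle 7: CDB Mul1=6; issue MUL r1<-Mul1 // r0:6,r1:Mul1,r2:Add1,r3:Mul2,r4:3,r5:2
cycle 8: CDB Add1=0; stall // r0:6,r1:Mul1,r2:0,r3:Mul2,r4:3,r5:2
cycle 9: CDB Mul2=6; issue MUL r0<-Mul2 // r0:Mul2,r1:Mul1,r2:0,r3:6,r4:3,r5:2
cycle 10: - // r0:Mul2,r1:Mul1,r2:0,r3:6,r4:3,r5:2
cycle 11: - // r0:Mul2,r1:Mul1,r2:0,r3:6,r4:3,r5:2
cycle 12: CDB Add2=-6 // r0:Mul2,r1:Mul1,r2:0,r3:6,r4:3,r5:2
cycle 13: - // r0:Mul2,r1:Mul1,r2:0,r3:6,r4:3,r5:2
cycle 14: - // r0:Mul2,r1:Mul1,r2:0,r3:6,r4:3,r5:2
cycle 15: - // r0:Mul2,r1:Mul1,r2:0,r3:6,r4:3,r5:2
cycle 16: CDB Mul1=-36 // r0:Mul2,r1:-36,r2:0,r3:6,r4:3,r5:2
cycle 17: - // r0:Mul2,r1:-36,r2:0,r3:6,r4:3,r5:2

STATUS = TAG Mul2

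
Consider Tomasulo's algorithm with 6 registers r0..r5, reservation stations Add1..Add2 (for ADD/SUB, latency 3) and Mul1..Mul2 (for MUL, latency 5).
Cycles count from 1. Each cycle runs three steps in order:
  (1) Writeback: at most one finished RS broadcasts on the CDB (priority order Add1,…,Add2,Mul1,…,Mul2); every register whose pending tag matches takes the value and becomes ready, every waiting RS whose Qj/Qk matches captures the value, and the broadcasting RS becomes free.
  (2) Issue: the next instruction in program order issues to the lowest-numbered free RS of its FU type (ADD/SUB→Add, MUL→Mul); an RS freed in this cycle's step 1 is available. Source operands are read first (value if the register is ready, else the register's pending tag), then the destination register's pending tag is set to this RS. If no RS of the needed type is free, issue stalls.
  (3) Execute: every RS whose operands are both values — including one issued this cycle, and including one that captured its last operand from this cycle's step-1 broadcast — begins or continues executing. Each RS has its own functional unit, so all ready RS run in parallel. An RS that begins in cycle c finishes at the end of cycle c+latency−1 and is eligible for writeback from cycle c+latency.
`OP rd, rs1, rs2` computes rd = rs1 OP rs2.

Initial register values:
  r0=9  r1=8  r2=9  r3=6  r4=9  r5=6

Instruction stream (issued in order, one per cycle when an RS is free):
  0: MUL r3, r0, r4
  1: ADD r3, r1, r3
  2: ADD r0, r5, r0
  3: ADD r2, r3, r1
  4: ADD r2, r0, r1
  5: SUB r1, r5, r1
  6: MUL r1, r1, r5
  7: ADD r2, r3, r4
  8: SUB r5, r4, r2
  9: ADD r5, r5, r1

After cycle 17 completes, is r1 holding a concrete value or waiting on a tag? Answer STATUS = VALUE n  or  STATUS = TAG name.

STATUS = TAG Mul1

cycle 1: issue MUL r3<-Mul1 // r0:9,r1:8,r2:9,r3:Mul1,r4:9,r5:6
cycle 2: issue ADD r3<-Add1 // r0:9,r1:8,r2:9,r3:Add1,r4:9,r5:6
cycle 3: issue ADD r0<-Add2 // r0:Add2,r1:8,r2:9,r3:Add1,r4:9,r5:6
cycle 4: stall // r0:Add2,r1:8,r2:9,r3:Add1,r4:9,r5:6
cycle 5: stall // r0:Add2,r1:8,r2:9,r3:Add1,r4:9,r5:6
cycle 6: CDB Add2=15; issue ADD r2<-Add2 // r0:15,r1:8,r2:Add2,r3:Add1,r4:9,r5:6
cycle 7: CDB Mul1=81; stall // r0:15,r1:8,r2:Add2,r3:Add1,r4:9,r5:6
cycle 8: stall // r0:15,r1:8,r2:Add2,r3:Add1,r4:9,r5:6
cycle 9: stall // r0:15,r1:8,r2:Add2,r3:Add1,r4:9,r5:6
cycle 10: CDB Add1=89; issue ADD r2<-Add1 // r0:15,r1:8,r2:Add1,r3:89,r4:9,r5:6
cycle 11: stall // r0:15,r1:8,r2:Add1,r3:89,r4:9,r5:6
cycle 12: stall // r0:15,r1:8,r2:Add1,r3:89,r4:9,r5:6
cycle 13: CDB Add1=23; issue SUB r1<-Add1 // r0:15,r1:Add1,r2:23,r3:89,r4:9,r5:6
cycle 14: CDB Add2=97; issue MUL r1<-Mul1 // r0:15,r1:Mul1,r2:23,r3:89,r4:9,r5:6
cycle 15: issue ADD r2<-Add2 // r0:15,r1:Mul1,r2:Add2,r3:89,r4:9,r5:6
cycle 16: CDB Add1=-2; issue SUB r5<-Add1 // r0:15,r1:Mul1,r2:Add2,r3:89,r4:9,r5:Add1
cycle 17: stall // r0:15,r1:Mul1,r2:Add2,r3:89,r4:9,r5:Add1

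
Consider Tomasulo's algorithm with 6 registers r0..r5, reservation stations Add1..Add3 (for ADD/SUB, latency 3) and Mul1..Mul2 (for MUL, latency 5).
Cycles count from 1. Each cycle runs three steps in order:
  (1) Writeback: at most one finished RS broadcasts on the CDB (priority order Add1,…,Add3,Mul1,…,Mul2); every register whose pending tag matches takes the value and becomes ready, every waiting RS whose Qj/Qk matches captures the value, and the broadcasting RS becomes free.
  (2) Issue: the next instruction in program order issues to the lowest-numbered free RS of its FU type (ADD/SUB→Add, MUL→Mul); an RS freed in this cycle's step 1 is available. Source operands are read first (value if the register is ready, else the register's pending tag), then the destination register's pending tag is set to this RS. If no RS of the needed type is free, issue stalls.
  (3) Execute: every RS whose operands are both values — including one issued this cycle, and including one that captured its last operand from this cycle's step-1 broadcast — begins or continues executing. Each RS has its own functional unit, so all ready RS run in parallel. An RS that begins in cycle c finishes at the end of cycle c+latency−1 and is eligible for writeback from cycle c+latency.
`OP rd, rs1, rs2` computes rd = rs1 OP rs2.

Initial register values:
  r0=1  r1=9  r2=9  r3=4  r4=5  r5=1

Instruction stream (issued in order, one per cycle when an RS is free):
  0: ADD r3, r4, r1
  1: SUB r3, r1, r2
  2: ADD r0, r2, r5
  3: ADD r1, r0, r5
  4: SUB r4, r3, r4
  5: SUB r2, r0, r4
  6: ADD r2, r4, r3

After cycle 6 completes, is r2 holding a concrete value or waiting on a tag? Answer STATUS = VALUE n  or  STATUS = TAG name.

  c1: issue ADD r3<-Add1  regs: r0:1,r1:9,r2:9,r3:Add1,r4:5,r5:1
  c2: issue SUB r3<-Add2  regs: r0:1,r1:9,r2:9,r3:Add2,r4:5,r5:1
  c3: issue ADD r0<-Add3  regs: r0:Add3,r1:9,r2:9,r3:Add2,r4:5,r5:1
  c4: CDB Add1=14; issue ADD r1<-Add1  regs: r0:Add3,r1:Add1,r2:9,r3:Add2,r4:5,r5:1
  c5: CDB Add2=0; issue SUB r4<-Add2  regs: r0:Add3,r1:Add1,r2:9,r3:0,r4:Add2,r5:1
  c6: CDB Add3=10; issue SUB r2<-Add3  regs: r0:10,r1:Add1,r2:Add3,r3:0,r4:Add2,r5:1

STATUS = TAG Add3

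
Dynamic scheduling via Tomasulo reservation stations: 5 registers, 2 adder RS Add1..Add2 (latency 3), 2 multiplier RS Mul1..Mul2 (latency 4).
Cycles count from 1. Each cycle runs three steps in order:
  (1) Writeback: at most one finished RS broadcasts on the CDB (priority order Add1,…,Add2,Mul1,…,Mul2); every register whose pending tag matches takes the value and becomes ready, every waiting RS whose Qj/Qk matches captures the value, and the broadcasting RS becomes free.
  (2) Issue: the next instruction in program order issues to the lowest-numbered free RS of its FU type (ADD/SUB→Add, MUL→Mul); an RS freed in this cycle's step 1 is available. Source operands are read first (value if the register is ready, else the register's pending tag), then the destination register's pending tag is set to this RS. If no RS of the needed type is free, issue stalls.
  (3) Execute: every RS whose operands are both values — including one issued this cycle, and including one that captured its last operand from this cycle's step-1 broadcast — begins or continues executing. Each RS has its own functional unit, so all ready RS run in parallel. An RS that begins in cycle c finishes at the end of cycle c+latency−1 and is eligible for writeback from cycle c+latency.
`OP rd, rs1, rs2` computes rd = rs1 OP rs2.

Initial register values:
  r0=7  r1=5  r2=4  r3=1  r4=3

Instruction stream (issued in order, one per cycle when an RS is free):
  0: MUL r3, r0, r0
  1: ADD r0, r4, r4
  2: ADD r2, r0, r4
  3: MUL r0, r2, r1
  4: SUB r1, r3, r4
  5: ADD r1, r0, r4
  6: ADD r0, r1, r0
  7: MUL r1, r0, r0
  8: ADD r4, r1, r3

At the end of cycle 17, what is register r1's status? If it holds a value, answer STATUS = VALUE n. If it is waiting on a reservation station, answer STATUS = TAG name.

  c1: issue MUL r3<-Mul1  regs: r0:7,r1:5,r2:4,r3:Mul1,r4:3
  c2: issue ADD r0<-Add1  regs: r0:Add1,r1:5,r2:4,r3:Mul1,r4:3
  c3: issue ADD r2<-Add2  regs: r0:Add1,r1:5,r2:Add2,r3:Mul1,r4:3
  c4: issue MUL r0<-Mul2  regs: r0:Mul2,r1:5,r2:Add2,r3:Mul1,r4:3
  c5: CDB Add1=6; issue SUB r1<-Add1  regs: r0:Mul2,r1:Add1,r2:Add2,r3:Mul1,r4:3
  c6: CDB Mul1=49; stall  regs: r0:Mul2,r1:Add1,r2:Add2,r3:49,r4:3
  c7: stall  regs: r0:Mul2,r1:Add1,r2:Add2,r3:49,r4:3
  c8: CDB Add2=9; issue ADD r1<-Add2  regs: r0:Mul2,r1:Add2,r2:9,r3:49,r4:3
  c9: CDB Add1=46; issue ADD r0<-Add1  regs: r0:Add1,r1:Add2,r2:9,r3:49,r4:3
  c10: issue MUL r1<-Mul1  regs: r0:Add1,r1:Mul1,r2:9,r3:49,r4:3
  c11: stall  regs: r0:Add1,r1:Mul1,r2:9,r3:49,r4:3
  c12: CDB Mul2=45; stall  regs: r0:Add1,r1:Mul1,r2:9,r3:49,r4:3
  c13: stall  regs: r0:Add1,r1:Mul1,r2:9,r3:49,r4:3
  c14: stall  regs: r0:Add1,r1:Mul1,r2:9,r3:49,r4:3
  c15: CDB Add2=48; issue ADD r4<-Add2  regs: r0:Add1,r1:Mul1,r2:9,r3:49,r4:Add2
  c16: -  regs: r0:Add1,r1:Mul1,r2:9,r3:49,r4:Add2
  c17: -  regs: r0:Add1,r1:Mul1,r2:9,r3:49,r4:Add2

STATUS = TAG Mul1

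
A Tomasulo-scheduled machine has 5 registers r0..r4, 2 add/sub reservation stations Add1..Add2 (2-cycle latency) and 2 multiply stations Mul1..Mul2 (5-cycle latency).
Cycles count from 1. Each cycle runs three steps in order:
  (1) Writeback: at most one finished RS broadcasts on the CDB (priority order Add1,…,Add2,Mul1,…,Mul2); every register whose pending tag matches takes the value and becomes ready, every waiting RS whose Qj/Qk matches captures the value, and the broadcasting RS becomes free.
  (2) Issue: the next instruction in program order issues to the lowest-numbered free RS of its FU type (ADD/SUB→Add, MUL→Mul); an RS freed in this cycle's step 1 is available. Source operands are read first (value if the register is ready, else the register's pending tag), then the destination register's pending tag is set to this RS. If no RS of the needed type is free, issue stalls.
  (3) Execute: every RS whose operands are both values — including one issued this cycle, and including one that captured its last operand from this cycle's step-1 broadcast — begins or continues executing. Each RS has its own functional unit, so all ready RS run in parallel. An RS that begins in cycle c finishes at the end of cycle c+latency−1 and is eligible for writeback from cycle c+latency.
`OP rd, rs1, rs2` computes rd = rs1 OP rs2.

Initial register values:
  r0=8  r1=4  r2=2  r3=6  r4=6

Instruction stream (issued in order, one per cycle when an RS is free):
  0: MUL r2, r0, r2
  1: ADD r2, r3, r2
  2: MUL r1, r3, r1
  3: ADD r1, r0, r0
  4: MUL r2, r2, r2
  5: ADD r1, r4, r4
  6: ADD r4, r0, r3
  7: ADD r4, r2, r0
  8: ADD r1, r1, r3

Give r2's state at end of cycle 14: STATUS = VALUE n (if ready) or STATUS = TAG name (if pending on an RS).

STATUS = VALUE 484

  c1: issue MUL r2<-Mul1  regs: r0:8,r1:4,r2:Mul1,r3:6,r4:6
  c2: issue ADD r2<-Add1  regs: r0:8,r1:4,r2:Add1,r3:6,r4:6
  c3: issue MUL r1<-Mul2  regs: r0:8,r1:Mul2,r2:Add1,r3:6,r4:6
  c4: issue ADD r1<-Add2  regs: r0:8,r1:Add2,r2:Add1,r3:6,r4:6
  c5: stall  regs: r0:8,r1:Add2,r2:Add1,r3:6,r4:6
  c6: CDB Add2=16; stall  regs: r0:8,r1:16,r2:Add1,r3:6,r4:6
  c7: CDB Mul1=16; issue MUL r2<-Mul1  regs: r0:8,r1:16,r2:Mul1,r3:6,r4:6
  c8: CDB Mul2=24; issue ADD r1<-Add2  regs: r0:8,r1:Add2,r2:Mul1,r3:6,r4:6
  c9: CDB Add1=22; issue ADD r4<-Add1  regs: r0:8,r1:Add2,r2:Mul1,r3:6,r4:Add1
  c10: CDB Add2=12; issue ADD r4<-Add2  regs: r0:8,r1:12,r2:Mul1,r3:6,r4:Add2
  c11: CDB Add1=14; issue ADD r1<-Add1  regs: r0:8,r1:Add1,r2:Mul1,r3:6,r4:Add2
  c12: -  regs: r0:8,r1:Add1,r2:Mul1,r3:6,r4:Add2
  c13: CDB Add1=18  regs: r0:8,r1:18,r2:Mul1,r3:6,r4:Add2
  c14: CDB Mul1=484  regs: r0:8,r1:18,r2:484,r3:6,r4:Add2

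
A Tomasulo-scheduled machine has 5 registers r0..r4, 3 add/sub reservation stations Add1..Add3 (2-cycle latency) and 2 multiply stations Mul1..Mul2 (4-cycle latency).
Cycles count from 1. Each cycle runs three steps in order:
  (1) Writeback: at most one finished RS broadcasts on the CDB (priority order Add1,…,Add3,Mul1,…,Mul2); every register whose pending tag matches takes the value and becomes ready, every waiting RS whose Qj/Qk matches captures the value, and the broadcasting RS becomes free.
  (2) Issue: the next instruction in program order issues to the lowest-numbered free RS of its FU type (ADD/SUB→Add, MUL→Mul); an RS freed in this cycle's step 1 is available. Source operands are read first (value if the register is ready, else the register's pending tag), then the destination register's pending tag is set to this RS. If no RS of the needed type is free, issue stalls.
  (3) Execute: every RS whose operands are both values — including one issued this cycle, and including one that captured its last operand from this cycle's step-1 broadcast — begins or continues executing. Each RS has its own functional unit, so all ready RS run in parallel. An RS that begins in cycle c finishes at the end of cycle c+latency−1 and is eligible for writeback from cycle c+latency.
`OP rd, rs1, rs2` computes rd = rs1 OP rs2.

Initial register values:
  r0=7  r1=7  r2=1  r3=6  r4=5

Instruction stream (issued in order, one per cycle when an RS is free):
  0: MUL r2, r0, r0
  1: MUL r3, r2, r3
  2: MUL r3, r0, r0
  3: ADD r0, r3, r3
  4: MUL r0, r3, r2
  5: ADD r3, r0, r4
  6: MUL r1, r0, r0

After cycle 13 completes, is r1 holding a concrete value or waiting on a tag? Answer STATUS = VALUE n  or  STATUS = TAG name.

STATUS = TAG Mul2

  c1: issue MUL r2<-Mul1  regs: r0:7,r1:7,r2:Mul1,r3:6,r4:5
  c2: issue MUL r3<-Mul2  regs: r0:7,r1:7,r2:Mul1,r3:Mul2,r4:5
  c3: stall  regs: r0:7,r1:7,r2:Mul1,r3:Mul2,r4:5
  c4: stall  regs: r0:7,r1:7,r2:Mul1,r3:Mul2,r4:5
  c5: CDB Mul1=49; issue MUL r3<-Mul1  regs: r0:7,r1:7,r2:49,r3:Mul1,r4:5
  c6: issue ADD r0<-Add1  regs: r0:Add1,r1:7,r2:49,r3:Mul1,r4:5
  c7: stall  regs: r0:Add1,r1:7,r2:49,r3:Mul1,r4:5
  c8: stall  regs: r0:Add1,r1:7,r2:49,r3:Mul1,r4:5
  c9: CDB Mul1=49; issue MUL r0<-Mul1  regs: r0:Mul1,r1:7,r2:49,r3:49,r4:5
  c10: CDB Mul2=294; issue ADD r3<-Add2  regs: r0:Mul1,r1:7,r2:49,r3:Add2,r4:5
  c11: CDB Add1=98; issue MUL r1<-Mul2  regs: r0:Mul1,r1:Mul2,r2:49,r3:Add2,r4:5
  c12: -  regs: r0:Mul1,r1:Mul2,r2:49,r3:Add2,r4:5
  c13: CDB Mul1=2401  regs: r0:2401,r1:Mul2,r2:49,r3:Add2,r4:5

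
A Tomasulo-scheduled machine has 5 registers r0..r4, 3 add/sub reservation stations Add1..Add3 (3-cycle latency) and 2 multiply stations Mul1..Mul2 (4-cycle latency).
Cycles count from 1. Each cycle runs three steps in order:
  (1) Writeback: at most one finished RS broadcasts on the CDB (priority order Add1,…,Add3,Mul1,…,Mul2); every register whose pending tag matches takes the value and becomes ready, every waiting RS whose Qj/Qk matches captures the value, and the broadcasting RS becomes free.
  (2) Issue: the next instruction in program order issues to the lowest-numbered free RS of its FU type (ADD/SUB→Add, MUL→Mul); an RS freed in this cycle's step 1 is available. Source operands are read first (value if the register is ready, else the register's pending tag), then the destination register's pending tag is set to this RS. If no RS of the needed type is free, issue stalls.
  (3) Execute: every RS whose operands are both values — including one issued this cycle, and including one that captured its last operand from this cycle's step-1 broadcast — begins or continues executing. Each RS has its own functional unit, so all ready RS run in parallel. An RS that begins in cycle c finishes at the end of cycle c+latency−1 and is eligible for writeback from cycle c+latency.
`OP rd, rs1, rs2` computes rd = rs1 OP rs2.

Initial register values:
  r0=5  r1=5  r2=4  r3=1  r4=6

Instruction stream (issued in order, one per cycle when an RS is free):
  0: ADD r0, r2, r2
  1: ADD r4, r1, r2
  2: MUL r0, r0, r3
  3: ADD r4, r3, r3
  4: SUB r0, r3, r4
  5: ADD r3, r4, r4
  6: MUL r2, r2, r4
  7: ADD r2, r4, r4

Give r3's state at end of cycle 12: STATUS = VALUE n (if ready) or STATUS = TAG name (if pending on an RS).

STATUS = VALUE 4

cycle 1: issue ADD r0<-Add1 // r0:Add1,r1:5,r2:4,r3:1,r4:6
cycle 2: issue ADD r4<-Add2 // r0:Add1,r1:5,r2:4,r3:1,r4:Add2
cycle 3: issue MUL r0<-Mul1 // r0:Mul1,r1:5,r2:4,r3:1,r4:Add2
cycle 4: CDB Add1=8; issue ADD r4<-Add1 // r0:Mul1,r1:5,r2:4,r3:1,r4:Add1
cycle 5: CDB Add2=9; issue SUB r0<-Add2 // r0:Add2,r1:5,r2:4,r3:1,r4:Add1
cycle 6: issue ADD r3<-Add3 // r0:Add2,r1:5,r2:4,r3:Add3,r4:Add1
cycle 7: CDB Add1=2; issue MUL r2<-Mul2 // r0:Add2,r1:5,r2:Mul2,r3:Add3,r4:2
cycle 8: CDB Mul1=8; issue ADD r2<-Add1 // r0:Add2,r1:5,r2:Add1,r3:Add3,r4:2
cycle 9: - // r0:Add2,r1:5,r2:Add1,r3:Add3,r4:2
cycle 10: CDB Add2=-1 // r0:-1,r1:5,r2:Add1,r3:Add3,r4:2
cycle 11: CDB Add1=4 // r0:-1,r1:5,r2:4,r3:Add3,r4:2
cycle 12: CDB Add3=4 // r0:-1,r1:5,r2:4,r3:4,r4:2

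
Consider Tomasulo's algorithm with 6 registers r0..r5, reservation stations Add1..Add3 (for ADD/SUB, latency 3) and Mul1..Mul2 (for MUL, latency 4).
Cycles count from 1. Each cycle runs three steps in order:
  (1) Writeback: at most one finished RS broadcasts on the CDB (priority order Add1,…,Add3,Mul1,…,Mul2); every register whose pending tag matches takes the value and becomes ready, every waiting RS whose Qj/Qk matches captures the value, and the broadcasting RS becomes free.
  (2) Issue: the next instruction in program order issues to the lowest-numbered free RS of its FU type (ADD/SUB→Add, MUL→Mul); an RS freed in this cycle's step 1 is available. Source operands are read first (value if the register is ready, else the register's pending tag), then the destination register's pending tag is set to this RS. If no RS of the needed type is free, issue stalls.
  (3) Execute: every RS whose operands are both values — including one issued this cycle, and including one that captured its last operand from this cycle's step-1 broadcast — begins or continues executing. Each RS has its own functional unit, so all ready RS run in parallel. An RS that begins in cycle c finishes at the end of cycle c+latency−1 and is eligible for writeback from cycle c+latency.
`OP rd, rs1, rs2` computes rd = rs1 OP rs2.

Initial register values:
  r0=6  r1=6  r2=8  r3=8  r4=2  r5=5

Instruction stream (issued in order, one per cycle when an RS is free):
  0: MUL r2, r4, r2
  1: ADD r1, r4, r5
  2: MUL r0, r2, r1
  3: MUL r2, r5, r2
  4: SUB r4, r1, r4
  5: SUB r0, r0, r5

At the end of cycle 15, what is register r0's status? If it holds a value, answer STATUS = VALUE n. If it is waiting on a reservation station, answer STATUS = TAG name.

STATUS = VALUE 107

c1: issue MUL r2<-Mul1 | r0:6,r1:6,r2:Mul1,r3:8,r4:2,r5:5
c2: issue ADD r1<-Add1 | r0:6,r1:Add1,r2:Mul1,r3:8,r4:2,r5:5
c3: issue MUL r0<-Mul2 | r0:Mul2,r1:Add1,r2:Mul1,r3:8,r4:2,r5:5
c4: stall | r0:Mul2,r1:Add1,r2:Mul1,r3:8,r4:2,r5:5
c5: CDB Add1=7; stall | r0:Mul2,r1:7,r2:Mul1,r3:8,r4:2,r5:5
c6: CDB Mul1=16; issue MUL r2<-Mul1 | r0:Mul2,r1:7,r2:Mul1,r3:8,r4:2,r5:5
c7: issue SUB r4<-Add1 | r0:Mul2,r1:7,r2:Mul1,r3:8,r4:Add1,r5:5
c8: issue SUB r0<-Add2 | r0:Add2,r1:7,r2:Mul1,r3:8,r4:Add1,r5:5
c9: - | r0:Add2,r1:7,r2:Mul1,r3:8,r4:Add1,r5:5
c10: CDB Add1=5 | r0:Add2,r1:7,r2:Mul1,r3:8,r4:5,r5:5
c11: CDB Mul1=80 | r0:Add2,r1:7,r2:80,r3:8,r4:5,r5:5
c12: CDB Mul2=112 | r0:Add2,r1:7,r2:80,r3:8,r4:5,r5:5
c13: - | r0:Add2,r1:7,r2:80,r3:8,r4:5,r5:5
c14: - | r0:Add2,r1:7,r2:80,r3:8,r4:5,r5:5
c15: CDB Add2=107 | r0:107,r1:7,r2:80,r3:8,r4:5,r5:5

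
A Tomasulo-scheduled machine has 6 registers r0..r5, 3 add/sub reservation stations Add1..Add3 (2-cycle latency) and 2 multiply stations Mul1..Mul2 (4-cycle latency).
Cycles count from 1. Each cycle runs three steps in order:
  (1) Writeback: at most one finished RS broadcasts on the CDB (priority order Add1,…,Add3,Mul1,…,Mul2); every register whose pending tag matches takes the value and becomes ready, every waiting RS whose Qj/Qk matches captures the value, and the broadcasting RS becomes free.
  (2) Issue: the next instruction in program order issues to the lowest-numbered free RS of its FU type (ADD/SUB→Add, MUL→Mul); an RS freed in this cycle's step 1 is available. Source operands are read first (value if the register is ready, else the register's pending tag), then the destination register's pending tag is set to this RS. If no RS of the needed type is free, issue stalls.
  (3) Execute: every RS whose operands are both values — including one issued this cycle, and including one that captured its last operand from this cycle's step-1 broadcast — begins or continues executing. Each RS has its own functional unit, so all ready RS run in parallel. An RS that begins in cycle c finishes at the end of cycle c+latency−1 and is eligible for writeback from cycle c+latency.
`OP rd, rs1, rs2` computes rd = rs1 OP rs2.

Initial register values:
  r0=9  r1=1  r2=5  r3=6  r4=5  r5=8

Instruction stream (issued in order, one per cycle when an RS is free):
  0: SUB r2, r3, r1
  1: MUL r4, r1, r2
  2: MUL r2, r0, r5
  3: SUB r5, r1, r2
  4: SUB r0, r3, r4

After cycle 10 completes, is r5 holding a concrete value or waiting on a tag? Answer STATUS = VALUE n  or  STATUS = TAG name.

cycle 1: issue SUB r2<-Add1 // r0:9,r1:1,r2:Add1,r3:6,r4:5,r5:8
cycle 2: issue MUL r4<-Mul1 // r0:9,r1:1,r2:Add1,r3:6,r4:Mul1,r5:8
cycle 3: CDB Add1=5; issue MUL r2<-Mul2 // r0:9,r1:1,r2:Mul2,r3:6,r4:Mul1,r5:8
cycle 4: issue SUB r5<-Add1 // r0:9,r1:1,r2:Mul2,r3:6,r4:Mul1,r5:Add1
cycle 5: issue SUB r0<-Add2 // r0:Add2,r1:1,r2:Mul2,r3:6,r4:Mul1,r5:Add1
cycle 6: - // r0:Add2,r1:1,r2:Mul2,r3:6,r4:Mul1,r5:Add1
cycle 7: CDB Mul1=5 // r0:Add2,r1:1,r2:Mul2,r3:6,r4:5,r5:Add1
cycle 8: CDB Mul2=72 // r0:Add2,r1:1,r2:72,r3:6,r4:5,r5:Add1
cycle 9: CDB Add2=1 // r0:1,r1:1,r2:72,r3:6,r4:5,r5:Add1
cycle 10: CDB Add1=-71 // r0:1,r1:1,r2:72,r3:6,r4:5,r5:-71

STATUS = VALUE -71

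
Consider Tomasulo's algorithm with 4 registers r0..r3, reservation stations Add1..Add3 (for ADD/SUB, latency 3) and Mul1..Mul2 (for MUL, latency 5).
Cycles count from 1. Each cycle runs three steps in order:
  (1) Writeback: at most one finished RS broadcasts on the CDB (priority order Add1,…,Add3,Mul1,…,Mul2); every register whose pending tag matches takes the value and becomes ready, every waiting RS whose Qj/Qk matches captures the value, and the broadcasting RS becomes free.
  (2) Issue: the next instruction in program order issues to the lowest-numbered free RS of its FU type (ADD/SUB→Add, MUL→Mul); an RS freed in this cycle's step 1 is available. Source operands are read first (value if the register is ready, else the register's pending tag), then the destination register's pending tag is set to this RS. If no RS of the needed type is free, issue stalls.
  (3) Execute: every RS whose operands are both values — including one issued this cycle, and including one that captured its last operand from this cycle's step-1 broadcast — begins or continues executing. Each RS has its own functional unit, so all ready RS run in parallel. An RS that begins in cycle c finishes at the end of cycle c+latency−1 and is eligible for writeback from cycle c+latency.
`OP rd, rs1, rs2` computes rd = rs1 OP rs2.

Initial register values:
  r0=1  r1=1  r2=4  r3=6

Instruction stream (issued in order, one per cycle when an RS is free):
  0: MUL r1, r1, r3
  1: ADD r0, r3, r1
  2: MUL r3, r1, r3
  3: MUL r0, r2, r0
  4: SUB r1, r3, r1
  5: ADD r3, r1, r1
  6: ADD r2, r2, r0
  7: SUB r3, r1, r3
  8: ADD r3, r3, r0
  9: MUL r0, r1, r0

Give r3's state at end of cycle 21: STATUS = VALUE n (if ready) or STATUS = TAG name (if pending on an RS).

  c1: issue MUL r1<-Mul1  regs: r0:1,r1:Mul1,r2:4,r3:6
  c2: issue ADD r0<-Add1  regs: r0:Add1,r1:Mul1,r2:4,r3:6
  c3: issue MUL r3<-Mul2  regs: r0:Add1,r1:Mul1,r2:4,r3:Mul2
  c4: stall  regs: r0:Add1,r1:Mul1,r2:4,r3:Mul2
  c5: stall  regs: r0:Add1,r1:Mul1,r2:4,r3:Mul2
  c6: CDB Mul1=6; issue MUL r0<-Mul1  regs: r0:Mul1,r1:6,r2:4,r3:Mul2
  c7: issue SUB r1<-Add2  regs: r0:Mul1,r1:Add2,r2:4,r3:Mul2
  c8: issue ADD r3<-Add3  regs: r0:Mul1,r1:Add2,r2:4,r3:Add3
  c9: CDB Add1=12; issue ADD r2<-Add1  regs: r0:Mul1,r1:Add2,r2:Add1,r3:Add3
  c10: stall  regs: r0:Mul1,r1:Add2,r2:Add1,r3:Add3
  c11: CDB Mul2=36; stall  regs: r0:Mul1,r1:Add2,r2:Add1,r3:Add3
  c12: stall  regs: r0:Mul1,r1:Add2,r2:Add1,r3:Add3
  c13: stall  regs: r0:Mul1,r1:Add2,r2:Add1,r3:Add3
  c14: CDB Add2=30; issue SUB r3<-Add2  regs: r0:Mul1,r1:30,r2:Add1,r3:Add2
  c15: CDB Mul1=48; stall  regs: r0:48,r1:30,r2:Add1,r3:Add2
  c16: stall  regs: r0:48,r1:30,r2:Add1,r3:Add2
  c17: CDB Add3=60; issue ADD r3<-Add3  regs: r0:48,r1:30,r2:Add1,r3:Add3
  c18: CDB Add1=52; issue MUL r0<-Mul1  regs: r0:Mul1,r1:30,r2:52,r3:Add3
  c19: -  regs: r0:Mul1,r1:30,r2:52,r3:Add3
  c20: CDB Add2=-30  regs: r0:Mul1,r1:30,r2:52,r3:Add3
  c21: -  regs: r0:Mul1,r1:30,r2:52,r3:Add3

STATUS = TAG Add3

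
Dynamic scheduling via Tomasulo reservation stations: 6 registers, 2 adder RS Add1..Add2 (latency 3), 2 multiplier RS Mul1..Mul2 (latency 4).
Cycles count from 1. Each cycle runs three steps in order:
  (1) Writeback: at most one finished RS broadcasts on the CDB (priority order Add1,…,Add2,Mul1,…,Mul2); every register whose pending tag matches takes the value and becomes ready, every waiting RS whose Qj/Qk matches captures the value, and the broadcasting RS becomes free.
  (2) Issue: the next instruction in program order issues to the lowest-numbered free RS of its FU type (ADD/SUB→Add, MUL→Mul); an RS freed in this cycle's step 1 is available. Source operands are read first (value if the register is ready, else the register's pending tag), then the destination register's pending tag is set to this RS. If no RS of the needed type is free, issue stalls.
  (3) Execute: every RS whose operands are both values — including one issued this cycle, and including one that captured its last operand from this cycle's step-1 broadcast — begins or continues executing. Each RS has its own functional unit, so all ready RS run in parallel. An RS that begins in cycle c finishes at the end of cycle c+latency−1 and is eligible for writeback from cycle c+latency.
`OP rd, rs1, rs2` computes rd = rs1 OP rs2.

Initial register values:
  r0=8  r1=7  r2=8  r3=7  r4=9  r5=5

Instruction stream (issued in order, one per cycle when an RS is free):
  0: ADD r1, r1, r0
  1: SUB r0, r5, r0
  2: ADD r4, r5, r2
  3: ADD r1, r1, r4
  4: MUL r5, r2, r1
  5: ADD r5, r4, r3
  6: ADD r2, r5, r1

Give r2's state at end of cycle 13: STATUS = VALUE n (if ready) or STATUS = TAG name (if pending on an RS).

  c1: issue ADD r1<-Add1  regs: r0:8,r1:Add1,r2:8,r3:7,r4:9,r5:5
  c2: issue SUB r0<-Add2  regs: r0:Add2,r1:Add1,r2:8,r3:7,r4:9,r5:5
  c3: stall  regs: r0:Add2,r1:Add1,r2:8,r3:7,r4:9,r5:5
  c4: CDB Add1=15; issue ADD r4<-Add1  regs: r0:Add2,r1:15,r2:8,r3:7,r4:Add1,r5:5
  c5: CDB Add2=-3; issue ADD r1<-Add2  regs: r0:-3,r1:Add2,r2:8,r3:7,r4:Add1,r5:5
  c6: issue MUL r5<-Mul1  regs: r0:-3,r1:Add2,r2:8,r3:7,r4:Add1,r5:Mul1
  c7: CDB Add1=13; issue ADD r5<-Add1  regs: r0:-3,r1:Add2,r2:8,r3:7,r4:13,r5:Add1
  c8: stall  regs: r0:-3,r1:Add2,r2:8,r3:7,r4:13,r5:Add1
  c9: stall  regs: r0:-3,r1:Add2,r2:8,r3:7,r4:13,r5:Add1
  c10: CDB Add1=20; issue ADD r2<-Add1  regs: r0:-3,r1:Add2,r2:Add1,r3:7,r4:13,r5:20
  c11: CDB Add2=28  regs: r0:-3,r1:28,r2:Add1,r3:7,r4:13,r5:20
  c12: -  regs: r0:-3,r1:28,r2:Add1,r3:7,r4:13,r5:20
  c13: -  regs: r0:-3,r1:28,r2:Add1,r3:7,r4:13,r5:20

STATUS = TAG Add1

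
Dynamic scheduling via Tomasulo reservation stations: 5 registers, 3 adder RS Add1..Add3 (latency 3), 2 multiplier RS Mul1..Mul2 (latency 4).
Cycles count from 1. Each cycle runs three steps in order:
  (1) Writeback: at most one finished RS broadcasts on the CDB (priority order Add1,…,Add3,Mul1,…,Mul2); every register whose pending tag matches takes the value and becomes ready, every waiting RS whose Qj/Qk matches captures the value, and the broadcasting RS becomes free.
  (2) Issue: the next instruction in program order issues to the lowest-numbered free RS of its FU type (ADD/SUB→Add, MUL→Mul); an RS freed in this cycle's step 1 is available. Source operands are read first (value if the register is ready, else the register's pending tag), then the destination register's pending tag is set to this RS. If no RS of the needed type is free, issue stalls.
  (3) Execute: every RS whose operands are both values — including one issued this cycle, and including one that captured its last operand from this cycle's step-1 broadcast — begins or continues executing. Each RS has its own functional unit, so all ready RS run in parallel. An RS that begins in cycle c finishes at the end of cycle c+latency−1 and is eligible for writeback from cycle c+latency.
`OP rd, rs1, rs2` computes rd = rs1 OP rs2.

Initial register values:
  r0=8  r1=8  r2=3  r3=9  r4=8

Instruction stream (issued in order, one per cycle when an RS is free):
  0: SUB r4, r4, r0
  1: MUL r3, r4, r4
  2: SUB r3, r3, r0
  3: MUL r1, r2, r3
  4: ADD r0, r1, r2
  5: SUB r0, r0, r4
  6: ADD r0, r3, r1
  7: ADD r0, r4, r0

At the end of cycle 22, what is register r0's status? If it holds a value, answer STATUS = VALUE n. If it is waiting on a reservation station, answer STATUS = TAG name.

  c1: issue SUB r4<-Add1  regs: r0:8,r1:8,r2:3,r3:9,r4:Add1
  c2: issue MUL r3<-Mul1  regs: r0:8,r1:8,r2:3,r3:Mul1,r4:Add1
  c3: issue SUB r3<-Add2  regs: r0:8,r1:8,r2:3,r3:Add2,r4:Add1
  c4: CDB Add1=0; issue MUL r1<-Mul2  regs: r0:8,r1:Mul2,r2:3,r3:Add2,r4:0
  c5: issue ADD r0<-Add1  regs: r0:Add1,r1:Mul2,r2:3,r3:Add2,r4:0
  c6: issue SUB r0<-Add3  regs: r0:Add3,r1:Mul2,r2:3,r3:Add2,r4:0
  c7: stall  regs: r0:Add3,r1:Mul2,r2:3,r3:Add2,r4:0
  c8: CDB Mul1=0; stall  regs: r0:Add3,r1:Mul2,r2:3,r3:Add2,r4:0
  c9: stall  regs: r0:Add3,r1:Mul2,r2:3,r3:Add2,r4:0
  c10: stall  regs: r0:Add3,r1:Mul2,r2:3,r3:Add2,r4:0
  c11: CDB Add2=-8; issue ADD r0<-Add2  regs: r0:Add2,r1:Mul2,r2:3,r3:-8,r4:0
  c12: stall  regs: r0:Add2,r1:Mul2,r2:3,r3:-8,r4:0
  c13: stall  regs: r0:Add2,r1:Mul2,r2:3,r3:-8,r4:0
  c14: stall  regs: r0:Add2,r1:Mul2,r2:3,r3:-8,r4:0
  c15: CDB Mul2=-24; stall  regs: r0:Add2,r1:-24,r2:3,r3:-8,r4:0
  c16: stall  regs: r0:Add2,r1:-24,r2:3,r3:-8,r4:0
  c17: stall  regs: r0:Add2,r1:-24,r2:3,r3:-8,r4:0
  c18: CDB Add1=-21; issue ADD r0<-Add1  regs: r0:Add1,r1:-24,r2:3,r3:-8,r4:0
  c19: CDB Add2=-32  regs: r0:Add1,r1:-24,r2:3,r3:-8,r4:0
  c20: -  regs: r0:Add1,r1:-24,r2:3,r3:-8,r4:0
  c21: CDB Add3=-21  regs: r0:Add1,r1:-24,r2:3,r3:-8,r4:0
  c22: CDB Add1=-32  regs: r0:-32,r1:-24,r2:3,r3:-8,r4:0

STATUS = VALUE -32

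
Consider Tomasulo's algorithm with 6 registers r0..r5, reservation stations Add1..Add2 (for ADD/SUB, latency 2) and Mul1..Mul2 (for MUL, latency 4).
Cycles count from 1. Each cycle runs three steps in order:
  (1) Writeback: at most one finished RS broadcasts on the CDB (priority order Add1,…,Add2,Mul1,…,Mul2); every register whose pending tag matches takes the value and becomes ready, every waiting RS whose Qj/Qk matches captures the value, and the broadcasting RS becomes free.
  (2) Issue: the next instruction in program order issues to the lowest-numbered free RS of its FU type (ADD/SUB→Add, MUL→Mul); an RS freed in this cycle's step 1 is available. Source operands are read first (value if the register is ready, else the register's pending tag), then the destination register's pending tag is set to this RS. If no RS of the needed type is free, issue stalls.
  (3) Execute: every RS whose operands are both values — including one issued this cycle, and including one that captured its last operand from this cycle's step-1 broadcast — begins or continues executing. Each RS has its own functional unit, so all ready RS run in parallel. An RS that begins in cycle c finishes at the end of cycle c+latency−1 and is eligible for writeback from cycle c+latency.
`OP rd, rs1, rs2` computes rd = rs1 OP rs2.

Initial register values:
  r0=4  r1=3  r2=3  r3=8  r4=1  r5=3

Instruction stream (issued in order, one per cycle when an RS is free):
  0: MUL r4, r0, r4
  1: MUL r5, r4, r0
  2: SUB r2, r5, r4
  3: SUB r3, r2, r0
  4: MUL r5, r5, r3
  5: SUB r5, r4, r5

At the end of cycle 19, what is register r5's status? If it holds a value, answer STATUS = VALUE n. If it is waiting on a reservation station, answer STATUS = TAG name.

STATUS = VALUE -124

cycle 1: issue MUL r4<-Mul1 // r0:4,r1:3,r2:3,r3:8,r4:Mul1,r5:3
cycle 2: issue MUL r5<-Mul2 // r0:4,r1:3,r2:3,r3:8,r4:Mul1,r5:Mul2
cycle 3: issue SUB r2<-Add1 // r0:4,r1:3,r2:Add1,r3:8,r4:Mul1,r5:Mul2
cycle 4: issue SUB r3<-Add2 // r0:4,r1:3,r2:Add1,r3:Add2,r4:Mul1,r5:Mul2
cycle 5: CDB Mul1=4; issue MUL r5<-Mul1 // r0:4,r1:3,r2:Add1,r3:Add2,r4:4,r5:Mul1
cycle 6: stall // r0:4,r1:3,r2:Add1,r3:Add2,r4:4,r5:Mul1
cycle 7: stall // r0:4,r1:3,r2:Add1,r3:Add2,r4:4,r5:Mul1
cycle 8: stall // r0:4,r1:3,r2:Add1,r3:Add2,r4:4,r5:Mul1
cycle 9: CDB Mul2=16; stall // r0:4,r1:3,r2:Add1,r3:Add2,r4:4,r5:Mul1
cycle 10: stall // r0:4,r1:3,r2:Add1,r3:Add2,r4:4,r5:Mul1
cycle 11: CDB Add1=12; issue SUB r5<-Add1 // r0:4,r1:3,r2:12,r3:Add2,r4:4,r5:Add1
cycle 12: - // r0:4,r1:3,r2:12,r3:Add2,r4:4,r5:Add1
cycle 13: CDB Add2=8 // r0:4,r1:3,r2:12,r3:8,r4:4,r5:Add1
cycle 14: - // r0:4,r1:3,r2:12,r3:8,r4:4,r5:Add1
cycle 15: - // r0:4,r1:3,r2:12,r3:8,r4:4,r5:Add1
cycle 16: - // r0:4,r1:3,r2:12,r3:8,r4:4,r5:Add1
cycle 17: CDB Mul1=128 // r0:4,r1:3,r2:12,r3:8,r4:4,r5:Add1
cycle 18: - // r0:4,r1:3,r2:12,r3:8,r4:4,r5:Add1
cycle 19: CDB Add1=-124 // r0:4,r1:3,r2:12,r3:8,r4:4,r5:-124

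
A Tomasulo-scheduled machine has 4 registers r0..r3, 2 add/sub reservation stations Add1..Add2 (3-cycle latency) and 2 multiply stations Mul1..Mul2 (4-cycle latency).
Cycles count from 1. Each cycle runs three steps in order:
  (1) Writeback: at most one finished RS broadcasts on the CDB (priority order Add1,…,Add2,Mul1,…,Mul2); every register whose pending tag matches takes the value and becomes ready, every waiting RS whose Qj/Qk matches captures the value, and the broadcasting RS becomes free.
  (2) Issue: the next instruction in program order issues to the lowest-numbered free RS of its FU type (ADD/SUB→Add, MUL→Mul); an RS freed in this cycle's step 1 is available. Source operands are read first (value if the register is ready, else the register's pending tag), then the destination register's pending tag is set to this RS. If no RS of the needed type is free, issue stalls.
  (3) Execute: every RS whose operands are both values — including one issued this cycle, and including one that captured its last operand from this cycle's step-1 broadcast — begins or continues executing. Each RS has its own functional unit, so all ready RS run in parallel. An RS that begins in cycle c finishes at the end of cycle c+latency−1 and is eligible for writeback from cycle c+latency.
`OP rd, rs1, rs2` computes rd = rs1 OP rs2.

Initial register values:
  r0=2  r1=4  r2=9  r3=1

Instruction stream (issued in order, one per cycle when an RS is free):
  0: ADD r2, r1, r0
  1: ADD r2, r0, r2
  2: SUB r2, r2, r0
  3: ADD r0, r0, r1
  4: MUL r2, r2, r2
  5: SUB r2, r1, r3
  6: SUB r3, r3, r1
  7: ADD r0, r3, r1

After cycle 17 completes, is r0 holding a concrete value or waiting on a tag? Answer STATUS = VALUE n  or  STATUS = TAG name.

cycle 1: issue ADD r2<-Add1 // r0:2,r1:4,r2:Add1,r3:1
cycle 2: issue ADD r2<-Add2 // r0:2,r1:4,r2:Add2,r3:1
cycle 3: stall // r0:2,r1:4,r2:Add2,r3:1
cycle 4: CDB Add1=6; issue SUB r2<-Add1 // r0:2,r1:4,r2:Add1,r3:1
cycle 5: stall // r0:2,r1:4,r2:Add1,r3:1
cycle 6: stall // r0:2,r1:4,r2:Add1,r3:1
cycle 7: CDB Add2=8; issue ADD r0<-Add2 // r0:Add2,r1:4,r2:Add1,r3:1
cycle 8: issue MUL r2<-Mul1 // r0:Add2,r1:4,r2:Mul1,r3:1
cycle 9: stall // r0:Add2,r1:4,r2:Mul1,r3:1
cycle 10: CDB Add1=6; issue SUB r2<-Add1 // r0:Add2,r1:4,r2:Add1,r3:1
cycle 11: CDB Add2=6; issue SUB r3<-Add2 // r0:6,r1:4,r2:Add1,r3:Add2
cycle 12: stall // r0:6,r1:4,r2:Add1,r3:Add2
cycle 13: CDB Add1=3; issue ADD r0<-Add1 // r0:Add1,r1:4,r2:3,r3:Add2
cycle 14: CDB Add2=-3 // r0:Add1,r1:4,r2:3,r3:-3
cycle 15: CDB Mul1=36 // r0:Add1,r1:4,r2:3,r3:-3
cycle 16: - // r0:Add1,r1:4,r2:3,r3:-3
cycle 17: CDB Add1=1 // r0:1,r1:4,r2:3,r3:-3

STATUS = VALUE 1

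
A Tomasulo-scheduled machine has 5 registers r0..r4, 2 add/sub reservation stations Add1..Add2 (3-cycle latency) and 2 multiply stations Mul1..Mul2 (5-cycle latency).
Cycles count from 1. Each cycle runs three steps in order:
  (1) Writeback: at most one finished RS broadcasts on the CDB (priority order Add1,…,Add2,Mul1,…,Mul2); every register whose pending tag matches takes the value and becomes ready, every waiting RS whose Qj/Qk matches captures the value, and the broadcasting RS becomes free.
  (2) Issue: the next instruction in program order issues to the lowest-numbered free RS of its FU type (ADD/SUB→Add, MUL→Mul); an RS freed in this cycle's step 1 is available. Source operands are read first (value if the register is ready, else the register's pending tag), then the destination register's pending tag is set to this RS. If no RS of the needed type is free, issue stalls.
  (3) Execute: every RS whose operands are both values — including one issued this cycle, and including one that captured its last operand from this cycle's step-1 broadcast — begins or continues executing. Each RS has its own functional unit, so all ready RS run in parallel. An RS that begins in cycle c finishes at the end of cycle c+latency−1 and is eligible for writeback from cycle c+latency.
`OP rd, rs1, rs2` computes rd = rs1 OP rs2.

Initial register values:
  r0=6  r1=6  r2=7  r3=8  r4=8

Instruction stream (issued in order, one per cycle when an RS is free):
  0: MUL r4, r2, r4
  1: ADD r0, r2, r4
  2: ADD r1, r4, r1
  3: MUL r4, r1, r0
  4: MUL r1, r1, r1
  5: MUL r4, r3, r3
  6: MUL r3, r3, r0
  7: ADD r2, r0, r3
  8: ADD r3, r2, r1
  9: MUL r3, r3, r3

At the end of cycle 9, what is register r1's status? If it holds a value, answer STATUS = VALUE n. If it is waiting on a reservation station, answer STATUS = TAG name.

STATUS = TAG Mul1

cycle 1: issue MUL r4<-Mul1 // r0:6,r1:6,r2:7,r3:8,r4:Mul1
cycle 2: issue ADD r0<-Add1 // r0:Add1,r1:6,r2:7,r3:8,r4:Mul1
cycle 3: issue ADD r1<-Add2 // r0:Add1,r1:Add2,r2:7,r3:8,r4:Mul1
cycle 4: issue MUL r4<-Mul2 // r0:Add1,r1:Add2,r2:7,r3:8,r4:Mul2
cycle 5: stall // r0:Add1,r1:Add2,r2:7,r3:8,r4:Mul2
cycle 6: CDB Mul1=56; issue MUL r1<-Mul1 // r0:Add1,r1:Mul1,r2:7,r3:8,r4:Mul2
cycle 7: stall // r0:Add1,r1:Mul1,r2:7,r3:8,r4:Mul2
cycle 8: stall // r0:Add1,r1:Mul1,r2:7,r3:8,r4:Mul2
cycle 9: CDB Add1=63; stall // r0:63,r1:Mul1,r2:7,r3:8,r4:Mul2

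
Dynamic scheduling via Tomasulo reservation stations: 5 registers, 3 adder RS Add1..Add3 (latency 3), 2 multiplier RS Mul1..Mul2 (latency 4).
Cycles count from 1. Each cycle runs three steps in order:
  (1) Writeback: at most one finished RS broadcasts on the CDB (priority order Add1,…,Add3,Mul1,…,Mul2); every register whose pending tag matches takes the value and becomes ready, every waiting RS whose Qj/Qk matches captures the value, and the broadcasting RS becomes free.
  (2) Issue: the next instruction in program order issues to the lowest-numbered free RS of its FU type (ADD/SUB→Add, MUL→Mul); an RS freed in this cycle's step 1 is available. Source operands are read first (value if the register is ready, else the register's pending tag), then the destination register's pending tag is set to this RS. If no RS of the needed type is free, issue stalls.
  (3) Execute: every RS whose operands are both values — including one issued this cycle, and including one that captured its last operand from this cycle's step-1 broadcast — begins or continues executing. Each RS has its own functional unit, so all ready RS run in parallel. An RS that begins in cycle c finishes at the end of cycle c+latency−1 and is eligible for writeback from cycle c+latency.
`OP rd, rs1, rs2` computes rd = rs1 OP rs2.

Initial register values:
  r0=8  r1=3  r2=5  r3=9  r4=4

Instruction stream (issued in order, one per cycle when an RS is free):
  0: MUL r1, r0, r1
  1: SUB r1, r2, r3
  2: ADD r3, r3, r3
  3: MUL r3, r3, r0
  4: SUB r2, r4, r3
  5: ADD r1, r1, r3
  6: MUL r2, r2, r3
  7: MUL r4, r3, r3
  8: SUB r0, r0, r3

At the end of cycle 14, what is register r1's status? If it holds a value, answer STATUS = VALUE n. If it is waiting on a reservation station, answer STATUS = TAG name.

STATUS = VALUE 140

cycle 1: issue MUL r1<-Mul1 // r0:8,r1:Mul1,r2:5,r3:9,r4:4
cycle 2: issue SUB r1<-Add1 // r0:8,r1:Add1,r2:5,r3:9,r4:4
cycle 3: issue ADD r3<-Add2 // r0:8,r1:Add1,r2:5,r3:Add2,r4:4
cycle 4: issue MUL r3<-Mul2 // r0:8,r1:Add1,r2:5,r3:Mul2,r4:4
cycle 5: CDB Add1=-4; issue SUB r2<-Add1 // r0:8,r1:-4,r2:Add1,r3:Mul2,r4:4
cycle 6: CDB Add2=18; issue ADD r1<-Add2 // r0:8,r1:Add2,r2:Add1,r3:Mul2,r4:4
cycle 7: CDB Mul1=24; issue MUL r2<-Mul1 // r0:8,r1:Add2,r2:Mul1,r3:Mul2,r4:4
cycle 8: stall // r0:8,r1:Add2,r2:Mul1,r3:Mul2,r4:4
cycle 9: stall // r0:8,r1:Add2,r2:Mul1,r3:Mul2,r4:4
cycle 10: CDB Mul2=144; issue MUL r4<-Mul2 // r0:8,r1:Add2,r2:Mul1,r3:144,r4:Mul2
cycle 11: issue SUB r0<-Add3 // r0:Add3,r1:Add2,r2:Mul1,r3:144,r4:Mul2
cycle 12: - // r0:Add3,r1:Add2,r2:Mul1,r3:144,r4:Mul2
cycle 13: CDB Add1=-140 // r0:Add3,r1:Add2,r2:Mul1,r3:144,r4:Mul2
cycle 14: CDB Add2=140 // r0:Add3,r1:140,r2:Mul1,r3:144,r4:Mul2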